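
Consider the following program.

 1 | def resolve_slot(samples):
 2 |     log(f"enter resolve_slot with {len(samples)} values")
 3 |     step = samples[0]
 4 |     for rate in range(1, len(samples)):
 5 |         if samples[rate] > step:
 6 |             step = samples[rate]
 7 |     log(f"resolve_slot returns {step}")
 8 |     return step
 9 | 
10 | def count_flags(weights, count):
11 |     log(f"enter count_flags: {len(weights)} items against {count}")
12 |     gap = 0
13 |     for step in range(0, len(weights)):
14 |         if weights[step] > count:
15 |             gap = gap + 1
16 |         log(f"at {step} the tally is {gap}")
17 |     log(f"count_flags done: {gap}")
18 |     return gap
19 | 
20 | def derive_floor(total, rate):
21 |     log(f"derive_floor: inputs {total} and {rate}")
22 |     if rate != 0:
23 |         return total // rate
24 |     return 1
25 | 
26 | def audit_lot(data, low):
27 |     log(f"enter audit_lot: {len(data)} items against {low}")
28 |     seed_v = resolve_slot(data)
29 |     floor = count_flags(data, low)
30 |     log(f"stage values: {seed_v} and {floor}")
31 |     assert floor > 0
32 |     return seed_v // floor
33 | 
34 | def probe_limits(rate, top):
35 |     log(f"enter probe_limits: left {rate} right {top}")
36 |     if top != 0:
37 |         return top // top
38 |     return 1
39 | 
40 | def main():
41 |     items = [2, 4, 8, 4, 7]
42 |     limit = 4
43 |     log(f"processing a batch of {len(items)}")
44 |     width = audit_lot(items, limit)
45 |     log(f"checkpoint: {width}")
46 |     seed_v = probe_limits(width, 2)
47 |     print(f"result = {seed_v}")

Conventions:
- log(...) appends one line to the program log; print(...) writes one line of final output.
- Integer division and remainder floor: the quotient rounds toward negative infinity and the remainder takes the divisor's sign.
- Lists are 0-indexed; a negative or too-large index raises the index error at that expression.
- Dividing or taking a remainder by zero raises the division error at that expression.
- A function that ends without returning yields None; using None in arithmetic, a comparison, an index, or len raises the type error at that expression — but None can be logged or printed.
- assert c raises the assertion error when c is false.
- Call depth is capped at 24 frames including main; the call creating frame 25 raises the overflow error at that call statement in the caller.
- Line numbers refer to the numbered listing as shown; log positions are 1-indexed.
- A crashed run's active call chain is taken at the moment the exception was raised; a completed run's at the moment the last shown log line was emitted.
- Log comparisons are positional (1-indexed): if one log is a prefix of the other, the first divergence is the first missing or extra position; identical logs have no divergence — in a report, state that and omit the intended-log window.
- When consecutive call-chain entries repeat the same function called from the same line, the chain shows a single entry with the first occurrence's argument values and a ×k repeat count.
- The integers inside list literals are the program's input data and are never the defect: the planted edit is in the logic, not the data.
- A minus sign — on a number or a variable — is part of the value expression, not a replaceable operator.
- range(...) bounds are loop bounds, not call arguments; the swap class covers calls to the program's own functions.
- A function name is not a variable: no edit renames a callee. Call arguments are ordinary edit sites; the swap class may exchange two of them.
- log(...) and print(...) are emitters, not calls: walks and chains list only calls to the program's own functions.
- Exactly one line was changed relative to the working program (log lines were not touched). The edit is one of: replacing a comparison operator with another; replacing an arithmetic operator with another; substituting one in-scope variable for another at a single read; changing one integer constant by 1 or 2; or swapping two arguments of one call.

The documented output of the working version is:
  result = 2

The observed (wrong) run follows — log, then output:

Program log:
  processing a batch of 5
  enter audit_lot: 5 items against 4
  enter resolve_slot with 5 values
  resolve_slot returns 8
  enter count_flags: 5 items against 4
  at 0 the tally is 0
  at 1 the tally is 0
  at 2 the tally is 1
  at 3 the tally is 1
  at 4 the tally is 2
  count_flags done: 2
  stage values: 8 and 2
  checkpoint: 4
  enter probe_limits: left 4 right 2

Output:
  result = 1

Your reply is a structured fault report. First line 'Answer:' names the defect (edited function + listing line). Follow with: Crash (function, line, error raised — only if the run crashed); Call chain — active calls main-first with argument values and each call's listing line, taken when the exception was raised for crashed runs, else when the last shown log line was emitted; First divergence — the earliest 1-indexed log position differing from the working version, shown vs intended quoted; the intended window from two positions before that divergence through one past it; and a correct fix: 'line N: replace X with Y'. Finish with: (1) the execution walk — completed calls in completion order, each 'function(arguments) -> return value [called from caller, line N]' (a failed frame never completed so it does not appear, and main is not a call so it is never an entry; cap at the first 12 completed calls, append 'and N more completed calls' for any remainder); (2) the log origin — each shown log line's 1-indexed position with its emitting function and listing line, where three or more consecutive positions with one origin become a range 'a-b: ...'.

Answer: the defect is in probe_limits at line 37.
Key fact: Every logged value matches the working version; the printed result is what differs.
Call chain: main -> probe_limits(4, 2) (called at line 46).
First divergence: none; the two logs match at every position.
Execution walk:
  resolve_slot([2, 4, 8, 4, 7]) -> 8  [called from audit_lot, line 28]
  count_flags([2, 4, 8, 4, 7], 4) -> 2  [called from audit_lot, line 29]
  audit_lot([2, 4, 8, 4, 7], 4) -> 4  [called from main, line 44]
  probe_limits(4, 2) -> 1  [called from main, line 46]
Log origins:
  1: from main, line 43
  2: from audit_lot, line 27
  3: from resolve_slot, line 2
  4: from resolve_slot, line 7
  5: from count_flags, line 11
  6-10: from count_flags, line 16
  11: from count_flags, line 17
  12: from audit_lot, line 30
  13: from main, line 45
  14: from probe_limits, line 35
A correct fix: line 37: replace `top // top` with `rate // top`.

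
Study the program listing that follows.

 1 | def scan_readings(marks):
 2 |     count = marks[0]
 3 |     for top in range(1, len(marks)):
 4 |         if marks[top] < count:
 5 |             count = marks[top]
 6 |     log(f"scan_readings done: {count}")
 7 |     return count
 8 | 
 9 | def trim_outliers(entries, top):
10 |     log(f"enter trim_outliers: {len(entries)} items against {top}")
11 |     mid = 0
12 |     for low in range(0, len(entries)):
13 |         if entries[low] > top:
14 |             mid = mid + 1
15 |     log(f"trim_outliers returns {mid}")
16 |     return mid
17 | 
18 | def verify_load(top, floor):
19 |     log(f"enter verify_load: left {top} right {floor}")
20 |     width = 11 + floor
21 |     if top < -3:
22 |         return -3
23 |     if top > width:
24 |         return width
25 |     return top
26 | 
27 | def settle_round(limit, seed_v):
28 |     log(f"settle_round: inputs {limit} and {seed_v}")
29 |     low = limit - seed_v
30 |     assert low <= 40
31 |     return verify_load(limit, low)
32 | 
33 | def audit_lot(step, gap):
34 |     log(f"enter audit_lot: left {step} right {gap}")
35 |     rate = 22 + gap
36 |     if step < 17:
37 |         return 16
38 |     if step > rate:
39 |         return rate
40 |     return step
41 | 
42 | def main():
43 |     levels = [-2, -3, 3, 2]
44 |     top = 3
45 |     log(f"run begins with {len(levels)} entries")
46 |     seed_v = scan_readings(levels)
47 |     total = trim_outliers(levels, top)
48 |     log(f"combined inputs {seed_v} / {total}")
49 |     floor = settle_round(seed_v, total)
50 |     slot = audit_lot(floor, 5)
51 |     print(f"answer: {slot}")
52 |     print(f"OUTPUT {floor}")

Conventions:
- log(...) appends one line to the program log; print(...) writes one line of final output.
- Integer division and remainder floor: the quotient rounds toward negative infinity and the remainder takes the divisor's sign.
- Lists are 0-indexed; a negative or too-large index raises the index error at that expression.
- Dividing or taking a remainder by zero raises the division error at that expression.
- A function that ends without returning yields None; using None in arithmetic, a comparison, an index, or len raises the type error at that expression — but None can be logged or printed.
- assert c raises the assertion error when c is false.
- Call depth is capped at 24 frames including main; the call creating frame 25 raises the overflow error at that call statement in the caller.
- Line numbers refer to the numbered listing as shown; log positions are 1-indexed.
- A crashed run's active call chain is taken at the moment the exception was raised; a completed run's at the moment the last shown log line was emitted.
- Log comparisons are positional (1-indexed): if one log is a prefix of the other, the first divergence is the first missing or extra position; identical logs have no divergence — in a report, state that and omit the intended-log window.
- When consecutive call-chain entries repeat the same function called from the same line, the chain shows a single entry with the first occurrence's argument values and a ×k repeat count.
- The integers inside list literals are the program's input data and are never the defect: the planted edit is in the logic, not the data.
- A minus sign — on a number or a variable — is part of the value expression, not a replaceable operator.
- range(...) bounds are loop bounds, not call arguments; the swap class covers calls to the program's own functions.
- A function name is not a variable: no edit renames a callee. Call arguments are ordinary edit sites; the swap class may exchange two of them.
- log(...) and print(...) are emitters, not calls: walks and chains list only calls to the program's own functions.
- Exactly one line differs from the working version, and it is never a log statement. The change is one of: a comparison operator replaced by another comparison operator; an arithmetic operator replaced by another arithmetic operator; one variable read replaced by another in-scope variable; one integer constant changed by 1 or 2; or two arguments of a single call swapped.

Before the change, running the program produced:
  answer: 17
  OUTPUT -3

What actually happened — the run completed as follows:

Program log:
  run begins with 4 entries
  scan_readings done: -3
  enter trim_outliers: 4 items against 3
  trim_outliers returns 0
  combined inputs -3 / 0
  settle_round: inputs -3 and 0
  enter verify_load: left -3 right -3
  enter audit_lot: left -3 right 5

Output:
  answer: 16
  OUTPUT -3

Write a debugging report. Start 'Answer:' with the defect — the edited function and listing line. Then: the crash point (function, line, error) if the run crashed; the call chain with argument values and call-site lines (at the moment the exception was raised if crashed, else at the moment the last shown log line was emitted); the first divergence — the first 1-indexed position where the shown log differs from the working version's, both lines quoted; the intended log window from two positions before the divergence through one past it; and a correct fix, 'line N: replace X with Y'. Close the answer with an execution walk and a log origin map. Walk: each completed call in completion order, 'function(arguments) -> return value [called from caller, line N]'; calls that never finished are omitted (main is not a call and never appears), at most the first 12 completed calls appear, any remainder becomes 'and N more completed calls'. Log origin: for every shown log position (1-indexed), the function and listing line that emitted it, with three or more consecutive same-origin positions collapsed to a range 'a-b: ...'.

Answer: the defect is in audit_lot at line 37.
Key observation: The logs agree in full; only the final output differs.
Call chain: main -> audit_lot(-3, 5) (called at line 50).
First divergence: there is none — every log position agrees.
Execution walk:
  scan_readings([-2, -3, 3, 2]) -> -3  [called from main, line 46]
  trim_outliers([-2, -3, 3, 2], 3) -> 0  [called from main, line 47]
  verify_load(-3, -3) -> -3  [called from settle_round, line 31]
  settle_round(-3, 0) -> -3  [called from main, line 49]
  audit_lot(-3, 5) -> 16  [called from main, line 50]
Origin of each log line:
  1: from main, line 45
  2: from scan_readings, line 6
  3: from trim_outliers, line 10
  4: from trim_outliers, line 15
  5: from main, line 48
  6: from settle_round, line 28
  7: from verify_load, line 19
  8: from audit_lot, line 34
A correct fix: line 37: replace `16` with `17`.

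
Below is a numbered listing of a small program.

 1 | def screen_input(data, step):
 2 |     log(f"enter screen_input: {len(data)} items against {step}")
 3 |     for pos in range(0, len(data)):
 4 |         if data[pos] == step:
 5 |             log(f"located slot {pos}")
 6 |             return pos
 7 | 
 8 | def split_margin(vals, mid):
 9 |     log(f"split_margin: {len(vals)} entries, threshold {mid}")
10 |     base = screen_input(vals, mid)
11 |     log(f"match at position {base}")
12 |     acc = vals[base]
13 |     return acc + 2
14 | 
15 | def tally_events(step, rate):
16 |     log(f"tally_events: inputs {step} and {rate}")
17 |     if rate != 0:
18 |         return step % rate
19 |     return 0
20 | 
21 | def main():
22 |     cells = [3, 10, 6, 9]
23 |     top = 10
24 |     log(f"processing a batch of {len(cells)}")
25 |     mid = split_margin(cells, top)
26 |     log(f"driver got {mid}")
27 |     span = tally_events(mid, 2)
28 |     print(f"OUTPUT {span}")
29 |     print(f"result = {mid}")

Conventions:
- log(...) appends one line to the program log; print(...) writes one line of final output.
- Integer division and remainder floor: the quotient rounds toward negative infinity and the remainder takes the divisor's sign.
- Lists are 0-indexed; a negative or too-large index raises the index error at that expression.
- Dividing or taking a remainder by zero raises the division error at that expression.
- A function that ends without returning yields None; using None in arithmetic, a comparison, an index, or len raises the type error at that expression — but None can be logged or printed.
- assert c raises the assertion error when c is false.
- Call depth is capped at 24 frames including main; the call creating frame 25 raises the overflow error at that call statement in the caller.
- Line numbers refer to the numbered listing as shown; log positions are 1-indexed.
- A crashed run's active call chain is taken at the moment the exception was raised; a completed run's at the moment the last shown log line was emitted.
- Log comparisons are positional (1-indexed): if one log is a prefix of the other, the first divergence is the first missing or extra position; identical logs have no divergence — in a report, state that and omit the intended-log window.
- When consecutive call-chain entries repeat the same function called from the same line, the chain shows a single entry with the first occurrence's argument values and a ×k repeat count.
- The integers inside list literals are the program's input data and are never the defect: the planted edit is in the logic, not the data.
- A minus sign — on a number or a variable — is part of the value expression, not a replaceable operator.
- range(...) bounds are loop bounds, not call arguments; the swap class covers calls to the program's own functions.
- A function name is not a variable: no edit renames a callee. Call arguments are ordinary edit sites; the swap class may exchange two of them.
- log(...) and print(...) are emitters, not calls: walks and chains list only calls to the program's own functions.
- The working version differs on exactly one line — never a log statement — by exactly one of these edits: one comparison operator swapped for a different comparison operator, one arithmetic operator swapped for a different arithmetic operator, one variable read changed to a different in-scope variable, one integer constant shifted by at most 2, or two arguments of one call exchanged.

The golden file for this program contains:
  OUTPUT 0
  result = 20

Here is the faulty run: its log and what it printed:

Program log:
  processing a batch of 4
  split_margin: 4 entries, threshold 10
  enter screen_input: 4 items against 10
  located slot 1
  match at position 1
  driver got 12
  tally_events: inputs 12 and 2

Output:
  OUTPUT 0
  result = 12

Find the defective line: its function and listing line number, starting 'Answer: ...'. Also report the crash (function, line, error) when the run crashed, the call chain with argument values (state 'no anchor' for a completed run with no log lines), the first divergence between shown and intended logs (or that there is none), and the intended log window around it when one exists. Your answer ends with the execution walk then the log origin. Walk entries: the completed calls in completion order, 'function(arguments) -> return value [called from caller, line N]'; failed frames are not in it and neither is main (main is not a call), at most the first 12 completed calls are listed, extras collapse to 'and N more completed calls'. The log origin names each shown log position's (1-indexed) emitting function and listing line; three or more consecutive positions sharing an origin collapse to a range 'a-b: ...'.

Answer: the defect is in split_margin at line 13.
Core observation: Log line 6 is where behavior first shows: 'driver got 12' appears instead of 'driver got 20'.
Call chain: main -> tally_events(12, 2) (called at line 27).
First divergence: at position 6 the run shows 'driver got 12' where the working version logs 'driver got 20'.
Intended log window:
  4: located slot 1
  5: match at position 1
  6: driver got 20
  7: tally_events: inputs 20 and 2
Execution walk:
  screen_input([3, 10, 6, 9], 10) -> 1  [called from split_margin, line 10]
  split_margin([3, 10, 6, 9], 10) -> 12  [called from main, line 25]
  tally_events(12, 2) -> 0  [called from main, line 27]
Log origin:
  1: emitted by main (line 24)
  2: emitted by split_margin (line 9)
  3: emitted by screen_input (line 2)
  4: emitted by screen_input (line 5)
  5: emitted by split_margin (line 11)
  6: emitted by main (line 26)
  7: emitted by tally_events (line 16)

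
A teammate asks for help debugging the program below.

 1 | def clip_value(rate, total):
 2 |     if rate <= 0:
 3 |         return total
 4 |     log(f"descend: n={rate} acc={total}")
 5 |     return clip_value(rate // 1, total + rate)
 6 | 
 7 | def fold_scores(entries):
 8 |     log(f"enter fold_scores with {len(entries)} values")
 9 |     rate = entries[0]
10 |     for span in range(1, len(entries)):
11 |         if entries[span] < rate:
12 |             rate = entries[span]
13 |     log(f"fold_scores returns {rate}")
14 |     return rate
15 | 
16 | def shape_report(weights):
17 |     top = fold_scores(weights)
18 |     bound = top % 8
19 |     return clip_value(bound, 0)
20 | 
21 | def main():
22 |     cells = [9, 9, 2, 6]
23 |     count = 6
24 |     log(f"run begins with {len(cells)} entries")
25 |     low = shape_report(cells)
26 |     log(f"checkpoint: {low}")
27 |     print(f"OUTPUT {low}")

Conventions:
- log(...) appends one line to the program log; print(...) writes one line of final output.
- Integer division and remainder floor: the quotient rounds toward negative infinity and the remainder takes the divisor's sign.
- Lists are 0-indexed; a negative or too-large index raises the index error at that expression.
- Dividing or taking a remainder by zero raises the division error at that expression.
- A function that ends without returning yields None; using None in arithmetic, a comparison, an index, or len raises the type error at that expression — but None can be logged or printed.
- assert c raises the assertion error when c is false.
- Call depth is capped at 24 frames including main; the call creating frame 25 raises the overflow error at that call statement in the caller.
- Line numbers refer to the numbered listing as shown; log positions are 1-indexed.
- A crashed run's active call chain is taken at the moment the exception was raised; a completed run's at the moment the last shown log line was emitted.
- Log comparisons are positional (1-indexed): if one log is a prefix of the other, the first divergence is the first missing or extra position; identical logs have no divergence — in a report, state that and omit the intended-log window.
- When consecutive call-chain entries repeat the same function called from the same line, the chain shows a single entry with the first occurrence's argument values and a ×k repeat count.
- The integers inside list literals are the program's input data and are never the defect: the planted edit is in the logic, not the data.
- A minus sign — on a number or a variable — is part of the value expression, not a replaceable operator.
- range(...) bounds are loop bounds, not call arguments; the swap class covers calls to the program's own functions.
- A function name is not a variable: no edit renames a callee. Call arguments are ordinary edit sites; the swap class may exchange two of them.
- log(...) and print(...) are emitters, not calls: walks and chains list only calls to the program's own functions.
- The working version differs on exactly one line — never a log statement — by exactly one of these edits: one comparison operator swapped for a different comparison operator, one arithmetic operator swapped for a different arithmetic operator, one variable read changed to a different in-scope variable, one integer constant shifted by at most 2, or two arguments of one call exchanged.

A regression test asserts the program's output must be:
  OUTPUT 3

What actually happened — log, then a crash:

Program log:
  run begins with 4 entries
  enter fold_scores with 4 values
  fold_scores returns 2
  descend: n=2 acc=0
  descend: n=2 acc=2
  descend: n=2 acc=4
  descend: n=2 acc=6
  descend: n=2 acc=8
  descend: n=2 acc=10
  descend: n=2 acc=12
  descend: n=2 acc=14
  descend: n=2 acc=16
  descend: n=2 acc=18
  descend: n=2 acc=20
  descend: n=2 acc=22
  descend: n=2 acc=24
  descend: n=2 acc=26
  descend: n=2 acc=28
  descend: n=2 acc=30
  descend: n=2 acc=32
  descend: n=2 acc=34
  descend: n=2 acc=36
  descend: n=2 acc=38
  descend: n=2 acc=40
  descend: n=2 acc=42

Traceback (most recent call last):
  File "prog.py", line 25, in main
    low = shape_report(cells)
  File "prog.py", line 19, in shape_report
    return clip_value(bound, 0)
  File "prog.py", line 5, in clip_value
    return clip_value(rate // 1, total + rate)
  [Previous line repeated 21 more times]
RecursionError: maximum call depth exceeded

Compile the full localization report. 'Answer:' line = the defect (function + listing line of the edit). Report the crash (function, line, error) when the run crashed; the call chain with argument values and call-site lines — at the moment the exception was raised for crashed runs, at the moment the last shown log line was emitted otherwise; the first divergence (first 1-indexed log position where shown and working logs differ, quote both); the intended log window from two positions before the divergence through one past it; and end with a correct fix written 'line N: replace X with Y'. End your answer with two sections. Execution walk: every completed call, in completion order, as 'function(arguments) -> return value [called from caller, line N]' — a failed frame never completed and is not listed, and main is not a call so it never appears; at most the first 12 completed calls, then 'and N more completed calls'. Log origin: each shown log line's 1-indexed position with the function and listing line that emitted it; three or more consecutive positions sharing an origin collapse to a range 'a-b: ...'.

Answer: the defect is in clip_value at line 5.
Key fact: At log position 5 the runs split — shown 'descend: n=2 acc=2', but the working version logs 'descend: n=1 acc=2'.
Crash: clip_value, line 5, RecursionError.
Call chain: main -> shape_report([9, 9, 2, 6]) (called at line 25) -> clip_value(2, 0) (called at line 19) -> clip_value(2, 2) (called at line 5) ×21.
First divergence: position 5 — the shown line 'descend: n=2 acc=2' should read 'descend: n=1 acc=2'.
Intended log window:
  3: fold_scores returns 2
  4: descend: n=2 acc=0
  5: descend: n=1 acc=2
  6: checkpoint: 3
Execution walk:
  fold_scores([9, 9, 2, 6]) -> 2  [called from shape_report, line 17]
Log origins:
  1: emitted by main (line 24)
  2: emitted by fold_scores (line 8)
  3: emitted by fold_scores (line 13)
  4-25: emitted by clip_value (line 4)
A correct fix: line 5: replace `//` with `-`.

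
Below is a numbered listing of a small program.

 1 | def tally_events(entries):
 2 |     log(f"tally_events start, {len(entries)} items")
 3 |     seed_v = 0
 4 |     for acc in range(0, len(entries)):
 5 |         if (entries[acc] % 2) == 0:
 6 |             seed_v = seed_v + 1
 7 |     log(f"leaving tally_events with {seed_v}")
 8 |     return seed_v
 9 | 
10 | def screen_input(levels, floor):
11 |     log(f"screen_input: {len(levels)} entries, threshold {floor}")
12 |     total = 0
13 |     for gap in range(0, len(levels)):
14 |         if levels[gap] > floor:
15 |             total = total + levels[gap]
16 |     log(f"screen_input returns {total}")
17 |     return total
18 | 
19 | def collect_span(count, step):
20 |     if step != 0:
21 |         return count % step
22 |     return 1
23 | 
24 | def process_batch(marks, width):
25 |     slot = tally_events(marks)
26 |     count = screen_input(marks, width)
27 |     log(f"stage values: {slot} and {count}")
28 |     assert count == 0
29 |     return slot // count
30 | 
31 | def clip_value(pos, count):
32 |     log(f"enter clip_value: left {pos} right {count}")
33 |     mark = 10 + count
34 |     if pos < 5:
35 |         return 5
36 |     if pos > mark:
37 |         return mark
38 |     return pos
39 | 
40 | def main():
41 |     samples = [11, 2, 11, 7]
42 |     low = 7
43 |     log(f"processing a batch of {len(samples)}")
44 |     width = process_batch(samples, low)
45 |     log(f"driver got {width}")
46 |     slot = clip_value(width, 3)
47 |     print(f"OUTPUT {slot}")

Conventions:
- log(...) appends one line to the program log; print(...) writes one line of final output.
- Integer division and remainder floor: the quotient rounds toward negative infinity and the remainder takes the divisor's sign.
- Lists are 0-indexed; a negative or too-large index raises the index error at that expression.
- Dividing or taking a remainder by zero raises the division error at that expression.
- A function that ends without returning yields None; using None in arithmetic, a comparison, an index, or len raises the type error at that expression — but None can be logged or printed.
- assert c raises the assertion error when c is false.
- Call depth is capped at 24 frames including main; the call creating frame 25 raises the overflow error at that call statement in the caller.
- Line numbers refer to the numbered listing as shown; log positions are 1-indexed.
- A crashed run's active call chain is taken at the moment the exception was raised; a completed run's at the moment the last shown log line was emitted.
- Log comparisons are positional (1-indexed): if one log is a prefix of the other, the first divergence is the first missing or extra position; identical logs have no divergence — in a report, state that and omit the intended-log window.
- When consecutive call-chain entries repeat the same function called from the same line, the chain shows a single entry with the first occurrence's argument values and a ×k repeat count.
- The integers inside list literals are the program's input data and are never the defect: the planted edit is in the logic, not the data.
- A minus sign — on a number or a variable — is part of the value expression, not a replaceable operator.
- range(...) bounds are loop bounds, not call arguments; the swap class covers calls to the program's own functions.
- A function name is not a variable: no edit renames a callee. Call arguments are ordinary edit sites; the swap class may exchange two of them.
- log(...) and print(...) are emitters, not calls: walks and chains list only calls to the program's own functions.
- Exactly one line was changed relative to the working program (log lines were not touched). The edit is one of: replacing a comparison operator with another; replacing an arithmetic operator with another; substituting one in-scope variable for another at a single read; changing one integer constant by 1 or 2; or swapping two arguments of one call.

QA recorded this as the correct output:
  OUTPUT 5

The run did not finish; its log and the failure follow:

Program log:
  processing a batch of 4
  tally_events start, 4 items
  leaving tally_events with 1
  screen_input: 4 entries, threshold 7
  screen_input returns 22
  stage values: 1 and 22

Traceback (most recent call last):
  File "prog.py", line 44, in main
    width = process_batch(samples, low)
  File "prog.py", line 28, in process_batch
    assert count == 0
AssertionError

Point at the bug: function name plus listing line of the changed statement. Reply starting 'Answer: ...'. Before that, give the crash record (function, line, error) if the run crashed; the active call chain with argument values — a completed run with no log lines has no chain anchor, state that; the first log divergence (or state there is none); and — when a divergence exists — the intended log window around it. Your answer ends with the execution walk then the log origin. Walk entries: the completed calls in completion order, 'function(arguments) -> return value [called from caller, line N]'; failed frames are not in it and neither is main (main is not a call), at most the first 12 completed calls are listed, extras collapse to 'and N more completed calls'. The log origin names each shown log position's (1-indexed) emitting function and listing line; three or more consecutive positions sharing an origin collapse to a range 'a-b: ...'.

Answer: the defect is in process_batch at line 28.
Key fact: The log ends early — 6 lines, where the working version next logs 'driver got 0'.
Crash: process_batch, line 28, AssertionError.
Call chain: main -> process_batch([11, 2, 11, 7], 7) (called at line 44).
First divergence: position 7; the shown log stops at 6 lines while the working version next logs 'driver got 0'.
Intended log window:
  5: screen_input returns 22
  6: stage values: 1 and 22
  7: driver got 0
  8: enter clip_value: left 0 right 3
Execution walk:
  tally_events([11, 2, 11, 7]) -> 1  [called from process_batch, line 25]
  screen_input([11, 2, 11, 7], 7) -> 22  [called from process_batch, line 26]
Log origins:
  1: logged in main at line 43
  2: logged in tally_events at line 2
  3: logged in tally_events at line 7
  4: logged in screen_input at line 11
  5: logged in screen_input at line 16
  6: logged in process_batch at line 27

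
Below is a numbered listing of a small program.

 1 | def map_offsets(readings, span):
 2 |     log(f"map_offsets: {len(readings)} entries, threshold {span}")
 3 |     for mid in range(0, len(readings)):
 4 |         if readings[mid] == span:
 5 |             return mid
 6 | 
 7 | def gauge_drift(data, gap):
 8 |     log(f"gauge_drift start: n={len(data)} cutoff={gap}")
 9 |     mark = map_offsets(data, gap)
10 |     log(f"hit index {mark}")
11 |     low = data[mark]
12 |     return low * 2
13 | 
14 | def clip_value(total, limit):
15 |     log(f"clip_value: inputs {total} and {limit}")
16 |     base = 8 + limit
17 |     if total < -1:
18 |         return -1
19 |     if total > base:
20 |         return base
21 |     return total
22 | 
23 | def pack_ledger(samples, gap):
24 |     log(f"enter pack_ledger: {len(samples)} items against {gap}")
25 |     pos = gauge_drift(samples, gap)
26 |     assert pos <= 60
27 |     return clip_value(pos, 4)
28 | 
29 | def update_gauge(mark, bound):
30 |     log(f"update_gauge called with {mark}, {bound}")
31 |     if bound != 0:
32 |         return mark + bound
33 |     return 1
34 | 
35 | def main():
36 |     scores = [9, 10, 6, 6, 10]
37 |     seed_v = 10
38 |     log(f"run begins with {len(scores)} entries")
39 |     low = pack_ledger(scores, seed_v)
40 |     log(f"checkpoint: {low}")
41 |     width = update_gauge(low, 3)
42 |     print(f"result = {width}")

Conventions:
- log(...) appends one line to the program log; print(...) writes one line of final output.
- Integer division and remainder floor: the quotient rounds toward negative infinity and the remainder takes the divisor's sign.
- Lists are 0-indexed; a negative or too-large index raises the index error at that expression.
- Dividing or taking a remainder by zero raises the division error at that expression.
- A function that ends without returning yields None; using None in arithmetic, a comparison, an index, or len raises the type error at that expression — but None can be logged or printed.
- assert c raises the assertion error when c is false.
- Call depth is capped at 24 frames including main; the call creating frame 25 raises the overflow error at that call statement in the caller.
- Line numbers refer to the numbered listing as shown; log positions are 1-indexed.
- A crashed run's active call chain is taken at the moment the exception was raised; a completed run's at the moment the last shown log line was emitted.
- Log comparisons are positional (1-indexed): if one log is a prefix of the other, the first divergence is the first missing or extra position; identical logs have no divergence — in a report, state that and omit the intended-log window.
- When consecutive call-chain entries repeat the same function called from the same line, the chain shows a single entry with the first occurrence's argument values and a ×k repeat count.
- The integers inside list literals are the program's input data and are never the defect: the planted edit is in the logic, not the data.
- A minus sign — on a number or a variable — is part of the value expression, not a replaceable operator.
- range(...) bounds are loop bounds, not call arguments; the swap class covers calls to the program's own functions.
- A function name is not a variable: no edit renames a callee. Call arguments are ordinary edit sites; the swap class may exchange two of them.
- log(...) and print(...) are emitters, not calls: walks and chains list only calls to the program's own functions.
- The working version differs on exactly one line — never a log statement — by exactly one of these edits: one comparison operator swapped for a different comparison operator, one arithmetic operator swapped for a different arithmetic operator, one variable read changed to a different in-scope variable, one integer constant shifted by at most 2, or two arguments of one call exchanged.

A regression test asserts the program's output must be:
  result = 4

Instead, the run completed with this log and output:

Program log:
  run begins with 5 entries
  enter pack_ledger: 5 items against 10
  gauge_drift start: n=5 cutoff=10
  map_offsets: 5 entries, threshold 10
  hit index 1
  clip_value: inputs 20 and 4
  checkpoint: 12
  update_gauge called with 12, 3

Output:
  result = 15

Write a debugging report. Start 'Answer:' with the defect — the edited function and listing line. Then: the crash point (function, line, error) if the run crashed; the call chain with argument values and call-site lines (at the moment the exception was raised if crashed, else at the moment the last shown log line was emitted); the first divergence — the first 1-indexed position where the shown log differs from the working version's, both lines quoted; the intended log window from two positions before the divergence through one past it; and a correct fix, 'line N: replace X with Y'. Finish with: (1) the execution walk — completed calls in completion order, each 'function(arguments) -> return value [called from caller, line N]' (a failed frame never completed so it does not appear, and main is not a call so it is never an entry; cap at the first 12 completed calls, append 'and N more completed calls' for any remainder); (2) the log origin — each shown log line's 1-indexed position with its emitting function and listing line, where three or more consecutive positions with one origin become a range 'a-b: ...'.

Answer: the defect is in update_gauge at line 32.
Core observation: Nothing in the log betrays the bug — only the output does.
Call chain: main -> update_gauge(12, 3) (called at line 41).
First divergence: none — the logs agree in full.
Execution walk:
  map_offsets([9, 10, 6, 6, 10], 10) -> 1  [called from gauge_drift, line 9]
  gauge_drift([9, 10, 6, 6, 10], 10) -> 20  [called from pack_ledger, line 25]
  clip_value(20, 4) -> 12  [called from pack_ledger, line 27]
  pack_ledger([9, 10, 6, 6, 10], 10) -> 12  [called from main, line 39]
  update_gauge(12, 3) -> 15  [called from main, line 41]
Origin of each log line:
  1 — main, line 38
  2 — pack_ledger, line 24
  3 — gauge_drift, line 8
  4 — map_offsets, line 2
  5 — gauge_drift, line 10
  6 — clip_value, line 15
  7 — main, line 40
  8 — update_gauge, line 30
A correct fix: line 32: replace `+` with `//`.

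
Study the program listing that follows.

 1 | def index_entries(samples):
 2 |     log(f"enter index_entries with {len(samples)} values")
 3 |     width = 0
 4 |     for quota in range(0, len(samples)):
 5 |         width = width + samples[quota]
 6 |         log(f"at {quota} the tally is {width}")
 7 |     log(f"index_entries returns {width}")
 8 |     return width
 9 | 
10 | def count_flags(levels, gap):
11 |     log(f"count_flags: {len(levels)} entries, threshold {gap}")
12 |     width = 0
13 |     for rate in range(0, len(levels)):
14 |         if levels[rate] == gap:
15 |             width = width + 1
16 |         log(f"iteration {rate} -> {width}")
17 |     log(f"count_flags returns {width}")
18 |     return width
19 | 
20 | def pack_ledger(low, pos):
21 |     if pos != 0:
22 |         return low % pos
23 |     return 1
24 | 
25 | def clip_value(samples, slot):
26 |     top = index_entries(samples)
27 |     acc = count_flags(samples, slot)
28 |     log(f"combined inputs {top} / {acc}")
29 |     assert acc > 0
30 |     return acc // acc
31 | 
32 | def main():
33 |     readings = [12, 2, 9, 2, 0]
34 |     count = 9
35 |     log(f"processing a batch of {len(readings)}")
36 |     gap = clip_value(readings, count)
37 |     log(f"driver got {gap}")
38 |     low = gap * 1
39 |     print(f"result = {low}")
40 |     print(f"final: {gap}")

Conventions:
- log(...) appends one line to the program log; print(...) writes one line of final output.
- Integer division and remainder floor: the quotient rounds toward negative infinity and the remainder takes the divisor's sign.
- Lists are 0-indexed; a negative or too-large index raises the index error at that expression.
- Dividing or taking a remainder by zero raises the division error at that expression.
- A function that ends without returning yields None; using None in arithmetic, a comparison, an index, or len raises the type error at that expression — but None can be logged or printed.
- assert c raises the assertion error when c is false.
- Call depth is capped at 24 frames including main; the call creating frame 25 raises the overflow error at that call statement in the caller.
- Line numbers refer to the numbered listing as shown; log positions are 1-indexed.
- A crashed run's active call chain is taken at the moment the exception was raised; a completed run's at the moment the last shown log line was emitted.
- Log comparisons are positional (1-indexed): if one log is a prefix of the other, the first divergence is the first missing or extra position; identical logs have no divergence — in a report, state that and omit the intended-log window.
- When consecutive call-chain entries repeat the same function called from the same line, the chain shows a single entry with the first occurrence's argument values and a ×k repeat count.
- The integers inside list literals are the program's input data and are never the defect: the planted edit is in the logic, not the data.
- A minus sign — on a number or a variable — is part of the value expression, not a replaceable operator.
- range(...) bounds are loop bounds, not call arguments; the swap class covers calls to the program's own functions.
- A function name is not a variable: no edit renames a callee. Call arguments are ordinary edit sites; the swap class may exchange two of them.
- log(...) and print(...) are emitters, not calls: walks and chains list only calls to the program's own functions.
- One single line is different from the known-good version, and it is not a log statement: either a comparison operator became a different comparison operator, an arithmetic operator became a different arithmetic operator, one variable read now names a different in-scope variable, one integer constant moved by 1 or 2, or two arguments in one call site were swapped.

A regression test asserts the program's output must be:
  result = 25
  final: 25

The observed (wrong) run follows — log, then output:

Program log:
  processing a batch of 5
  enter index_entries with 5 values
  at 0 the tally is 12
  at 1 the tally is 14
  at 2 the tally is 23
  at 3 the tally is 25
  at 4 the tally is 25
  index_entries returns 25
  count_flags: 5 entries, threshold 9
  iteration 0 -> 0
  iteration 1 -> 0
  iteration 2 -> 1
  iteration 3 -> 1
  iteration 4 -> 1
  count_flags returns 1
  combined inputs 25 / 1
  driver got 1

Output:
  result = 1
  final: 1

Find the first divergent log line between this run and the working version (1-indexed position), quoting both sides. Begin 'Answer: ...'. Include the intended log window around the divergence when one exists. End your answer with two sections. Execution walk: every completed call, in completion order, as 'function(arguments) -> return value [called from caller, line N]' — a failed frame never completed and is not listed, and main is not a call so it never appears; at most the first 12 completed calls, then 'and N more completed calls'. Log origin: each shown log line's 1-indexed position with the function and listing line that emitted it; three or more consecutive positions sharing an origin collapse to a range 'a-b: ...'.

Answer: position 17 — the shown line 'driver got 1' should read 'driver got 25'.
Intended log window:
  15: count_flags returns 1
  16: combined inputs 25 / 1
  17: driver got 25
Execution walk:
  index_entries([12, 2, 9, 2, 0]) -> 25  [called from clip_value, line 26]
  count_flags([12, 2, 9, 2, 0], 9) -> 1  [called from clip_value, line 27]
  clip_value([12, 2, 9, 2, 0], 9) -> 1  [called from main, line 36]
Origin of each log line:
  1: emitted by main (line 35)
  2: emitted by index_entries (line 2)
  3-7: emitted by index_entries (line 6)
  8: emitted by index_entries (line 7)
  9: emitted by count_flags (line 11)
  10-14: emitted by count_flags (line 16)
  15: emitted by count_flags (line 17)
  16: emitted by clip_value (line 28)
  17: emitted by main (line 37)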